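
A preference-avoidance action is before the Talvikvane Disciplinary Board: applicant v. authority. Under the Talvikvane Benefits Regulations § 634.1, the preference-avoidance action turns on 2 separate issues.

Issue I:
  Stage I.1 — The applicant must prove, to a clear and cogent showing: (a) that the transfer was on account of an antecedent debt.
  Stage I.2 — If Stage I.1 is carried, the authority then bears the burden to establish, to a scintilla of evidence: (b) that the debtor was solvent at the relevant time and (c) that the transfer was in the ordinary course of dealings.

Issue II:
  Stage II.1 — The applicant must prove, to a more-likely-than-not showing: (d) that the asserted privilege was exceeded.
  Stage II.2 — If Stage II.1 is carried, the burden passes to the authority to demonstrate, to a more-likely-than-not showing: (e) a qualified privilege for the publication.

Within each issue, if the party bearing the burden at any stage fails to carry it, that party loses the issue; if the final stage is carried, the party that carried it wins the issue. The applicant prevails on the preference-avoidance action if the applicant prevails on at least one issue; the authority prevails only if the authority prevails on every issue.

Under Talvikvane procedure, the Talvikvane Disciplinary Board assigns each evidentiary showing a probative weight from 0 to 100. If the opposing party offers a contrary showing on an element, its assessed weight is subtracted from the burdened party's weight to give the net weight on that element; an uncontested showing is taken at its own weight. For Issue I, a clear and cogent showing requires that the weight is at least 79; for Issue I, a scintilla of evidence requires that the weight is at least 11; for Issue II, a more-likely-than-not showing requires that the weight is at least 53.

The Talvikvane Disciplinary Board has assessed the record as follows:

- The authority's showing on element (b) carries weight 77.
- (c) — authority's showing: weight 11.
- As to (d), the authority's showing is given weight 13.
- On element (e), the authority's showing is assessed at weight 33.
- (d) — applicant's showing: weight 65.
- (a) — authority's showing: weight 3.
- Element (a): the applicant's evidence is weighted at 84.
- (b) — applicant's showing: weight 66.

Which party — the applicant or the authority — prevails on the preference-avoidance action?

authority

— Issue I —
At Stage I.1 the applicant must meet a clear and cogent showing (weight is at least 79): on (a) the weight is 84 less the opposing 3 gives net 81, which does reach 79, so (a) meets the standard.
  All elements met. The burden passes to the authority.
At Stage I.2 the authority must meet a scintilla of evidence (weight is at least 11): on (b) the weight is 77 less the opposing 66 gives net 11, which does reach 11, so (b) meets the standard; on (c) the weight is 11, which does reach 11, so (c) meets the standard.
  All elements met at the final stage.
All stages carried — the authority prevails on this issue.
— Issue II —
Stage II.1 (applicant, a more-likely-than-not showing, weight is at least 53): (d) net 65−13=52 < 53 — fails.
  The applicant does not carry Stage II.1.
The analysis ends at Stage II.1; the authority prevails on this issue.
Per-issue: Issue I → authority; Issue II → authority. The applicant must prevail on at least one issue; overall, the authority prevails.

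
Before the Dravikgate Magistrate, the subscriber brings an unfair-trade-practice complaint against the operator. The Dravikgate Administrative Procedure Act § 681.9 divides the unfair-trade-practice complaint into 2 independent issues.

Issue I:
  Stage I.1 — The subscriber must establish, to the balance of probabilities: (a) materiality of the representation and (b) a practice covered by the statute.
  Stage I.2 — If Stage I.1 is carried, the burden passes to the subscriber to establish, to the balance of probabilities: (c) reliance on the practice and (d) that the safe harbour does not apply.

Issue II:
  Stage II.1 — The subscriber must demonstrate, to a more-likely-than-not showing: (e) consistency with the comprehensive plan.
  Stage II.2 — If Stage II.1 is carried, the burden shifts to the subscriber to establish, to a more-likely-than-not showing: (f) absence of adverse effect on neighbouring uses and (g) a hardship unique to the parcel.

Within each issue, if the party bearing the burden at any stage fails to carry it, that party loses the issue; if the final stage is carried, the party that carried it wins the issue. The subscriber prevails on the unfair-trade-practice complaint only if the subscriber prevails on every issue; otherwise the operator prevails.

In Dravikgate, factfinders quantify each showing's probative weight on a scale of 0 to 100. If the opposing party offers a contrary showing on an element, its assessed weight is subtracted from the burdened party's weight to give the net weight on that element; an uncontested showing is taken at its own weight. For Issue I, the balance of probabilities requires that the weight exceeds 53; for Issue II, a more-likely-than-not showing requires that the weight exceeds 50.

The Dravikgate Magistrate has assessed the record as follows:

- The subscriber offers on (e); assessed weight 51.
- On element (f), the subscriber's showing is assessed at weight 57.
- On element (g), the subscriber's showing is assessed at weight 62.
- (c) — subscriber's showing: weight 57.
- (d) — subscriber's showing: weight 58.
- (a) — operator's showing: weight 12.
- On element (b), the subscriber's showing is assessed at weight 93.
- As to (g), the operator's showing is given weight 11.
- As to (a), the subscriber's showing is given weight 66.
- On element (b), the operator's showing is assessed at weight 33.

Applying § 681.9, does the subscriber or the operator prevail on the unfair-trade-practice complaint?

subscriber

— Issue I —
At Stage I.1 the subscriber must meet the balance of probabilities (weight exceeds 53): on (a) the weight is 66 less the opposing 12 gives net 54, > 53, so (a) meets the standard; on (b) the weight is 93 less the opposing 33 gives net 60, which does exceed 53, so (b) meets the standard.
  Stage I.1 carried; the burden remains with the subscriber.
At Stage I.2 the subscriber must meet the balance of probabilities (weight exceeds 53): on (c) the weight is 57, > 53, so (c) meets the standard; on (d) the weight is 58, > 53, so (d) meets the standard.
  Stage I.2 carried; the final stage is satisfied.
With every stage satisfied, the subscriber prevails on this issue.
— Issue II —
Stage II.1 (subscriber, a more-likely-than-not showing, weight exceeds 50): (e) 51 > 50 — meets.
  Stage II.1 carried; the burden remains with the subscriber.
Stage II.2 (subscriber, a more-likely-than-not showing, weight exceeds 50): (f) 57 > 50 — meets; (g) net 62−11=51 > 50 — meets.
  Stage II.2 carried; the final stage is satisfied.
With every stage satisfied, the subscriber prevails on this issue.
Per-issue: Issue I → subscriber; Issue II → subscriber. The subscriber must prevail on every issue; overall, the subscriber prevails.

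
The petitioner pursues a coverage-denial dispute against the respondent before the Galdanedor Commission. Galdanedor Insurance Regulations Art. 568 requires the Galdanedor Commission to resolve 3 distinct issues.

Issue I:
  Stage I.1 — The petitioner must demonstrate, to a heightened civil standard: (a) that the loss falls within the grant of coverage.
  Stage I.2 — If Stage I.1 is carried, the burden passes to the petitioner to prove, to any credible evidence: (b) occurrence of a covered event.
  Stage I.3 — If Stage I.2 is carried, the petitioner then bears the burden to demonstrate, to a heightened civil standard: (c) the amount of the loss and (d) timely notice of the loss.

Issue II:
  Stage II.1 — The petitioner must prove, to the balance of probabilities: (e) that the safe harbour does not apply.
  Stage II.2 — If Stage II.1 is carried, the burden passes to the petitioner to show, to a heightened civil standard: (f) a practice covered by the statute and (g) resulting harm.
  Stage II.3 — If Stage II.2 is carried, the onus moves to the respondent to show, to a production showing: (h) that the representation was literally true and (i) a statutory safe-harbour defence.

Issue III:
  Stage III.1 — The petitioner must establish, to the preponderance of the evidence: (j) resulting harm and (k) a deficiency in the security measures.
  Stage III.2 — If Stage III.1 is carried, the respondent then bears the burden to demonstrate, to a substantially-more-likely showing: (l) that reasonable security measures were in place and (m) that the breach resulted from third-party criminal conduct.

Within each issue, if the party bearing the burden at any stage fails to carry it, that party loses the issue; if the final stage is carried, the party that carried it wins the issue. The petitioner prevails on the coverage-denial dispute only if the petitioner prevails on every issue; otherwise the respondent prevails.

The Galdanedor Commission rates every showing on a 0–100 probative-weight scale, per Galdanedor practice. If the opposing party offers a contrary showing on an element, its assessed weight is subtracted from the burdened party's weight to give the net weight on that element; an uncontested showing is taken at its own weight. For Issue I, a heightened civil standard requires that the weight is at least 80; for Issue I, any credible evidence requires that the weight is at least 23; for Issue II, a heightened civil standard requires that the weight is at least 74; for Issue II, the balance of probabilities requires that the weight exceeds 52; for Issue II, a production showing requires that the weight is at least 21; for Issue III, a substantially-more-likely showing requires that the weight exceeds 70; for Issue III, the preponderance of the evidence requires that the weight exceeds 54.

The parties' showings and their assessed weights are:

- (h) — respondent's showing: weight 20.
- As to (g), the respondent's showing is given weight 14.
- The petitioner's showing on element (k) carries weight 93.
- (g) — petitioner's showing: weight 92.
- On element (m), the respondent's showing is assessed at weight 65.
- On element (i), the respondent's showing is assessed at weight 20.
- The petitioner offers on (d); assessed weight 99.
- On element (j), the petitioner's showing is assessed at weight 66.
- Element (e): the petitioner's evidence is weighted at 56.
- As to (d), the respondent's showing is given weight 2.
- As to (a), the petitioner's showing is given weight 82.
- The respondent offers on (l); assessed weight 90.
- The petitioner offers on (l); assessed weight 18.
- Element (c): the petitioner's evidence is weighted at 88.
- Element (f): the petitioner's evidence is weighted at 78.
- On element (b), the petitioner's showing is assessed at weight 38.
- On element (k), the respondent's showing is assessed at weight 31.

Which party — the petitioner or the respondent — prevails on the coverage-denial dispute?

— Issue I —
Stage I.1 — burden on petitioner; standard: a heightened civil standard (weight is at least 80).
    (a): 82 ≥ 80 [met]
  Stage I.1 carried; the burden remains with the petitioner.
Stage I.2 — burden on petitioner; standard: any credible evidence (weight is at least 23).
    (b): 38 ≥ 23 [met]
  Stage I.2 is satisfied; the petitioner continues to bear the burden.
Stage I.3 — burden on petitioner; standard: a heightened civil standard (weight is at least 80).
    (c): 88 ≥ 80 [met]
    (d): 99 − 2 = 97 ≥ 80 [met]
  The petitioner carries the last stage.
All stages carried — the petitioner prevails on this issue.
— Issue II —
Stage II.1 (petitioner, the balance of probabilities, weight exceeds 52): (e) 56 > 52 — meets.
  All elements met. The petitioner retains the burden for Stage II.2.
Stage II.2 (petitioner, a heightened civil standard, weight is at least 74): (f) 78 ≥ 74 — meets; (g) net 92−14=78 ≥ 74 — meets.
  The petitioner carries Stage II.2; the respondent now bears the burden.
Stage II.3 (respondent, a production showing, weight is at least 21): (h) 20 < 21 — fails; (i) 20 < 21 — fails.
  The respondent does not carry Stage II.3.
The petitioner prevails on this issue.
— Issue III —
Stage III.1 — burden on petitioner; standard: the preponderance of the evidence (weight exceeds 54).
    (j): 66 > 54 [met]
    (k): 93 − 31 = 62 > 54 [met]
  All elements met. The burden passes to the respondent.
Stage III.2 — burden on respondent; standard: a substantially-more-likely showing (weight exceeds 70).
    (l): 90 − 18 = 72 > 70 [met]
    (m): 65 ≤ 70 [not met]
  The respondent does not carry Stage III.2.
So the petitioner prevails on this issue.
Per-issue: Issue I → petitioner; Issue II → petitioner; Issue III → petitioner. The petitioner must prevail on every issue; overall, the petitioner prevails.

petitioner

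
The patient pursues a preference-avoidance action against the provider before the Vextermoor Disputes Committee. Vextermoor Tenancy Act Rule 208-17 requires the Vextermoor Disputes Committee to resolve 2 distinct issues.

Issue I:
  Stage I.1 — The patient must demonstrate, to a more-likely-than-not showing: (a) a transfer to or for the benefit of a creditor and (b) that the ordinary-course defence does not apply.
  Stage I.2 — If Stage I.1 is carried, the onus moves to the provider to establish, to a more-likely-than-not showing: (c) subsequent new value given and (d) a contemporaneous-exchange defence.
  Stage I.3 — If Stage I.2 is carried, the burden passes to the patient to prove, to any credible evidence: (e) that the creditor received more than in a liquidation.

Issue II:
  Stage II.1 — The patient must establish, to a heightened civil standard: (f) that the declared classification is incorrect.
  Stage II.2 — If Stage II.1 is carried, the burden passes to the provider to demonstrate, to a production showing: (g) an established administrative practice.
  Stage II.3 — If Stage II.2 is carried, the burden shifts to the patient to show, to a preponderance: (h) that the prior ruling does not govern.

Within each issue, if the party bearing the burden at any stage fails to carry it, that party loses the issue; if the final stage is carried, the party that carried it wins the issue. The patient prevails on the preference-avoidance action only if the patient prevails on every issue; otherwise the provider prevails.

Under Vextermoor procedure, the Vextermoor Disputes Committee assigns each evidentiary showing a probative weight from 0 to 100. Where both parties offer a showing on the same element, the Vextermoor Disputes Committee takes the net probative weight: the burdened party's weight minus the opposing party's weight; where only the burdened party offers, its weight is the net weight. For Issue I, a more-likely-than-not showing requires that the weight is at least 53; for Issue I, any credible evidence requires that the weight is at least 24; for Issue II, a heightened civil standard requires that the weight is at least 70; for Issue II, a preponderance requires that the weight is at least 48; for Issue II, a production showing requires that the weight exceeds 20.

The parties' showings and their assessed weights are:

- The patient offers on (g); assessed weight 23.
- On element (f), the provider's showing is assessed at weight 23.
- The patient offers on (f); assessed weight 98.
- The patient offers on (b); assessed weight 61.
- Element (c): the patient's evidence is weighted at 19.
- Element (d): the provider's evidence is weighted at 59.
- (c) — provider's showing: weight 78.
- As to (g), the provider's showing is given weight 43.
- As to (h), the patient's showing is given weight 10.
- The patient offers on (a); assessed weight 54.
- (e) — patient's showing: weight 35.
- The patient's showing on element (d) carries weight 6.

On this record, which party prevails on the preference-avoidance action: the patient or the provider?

— Issue I —
At Stage I.1 the patient must meet a more-likely-than-not showing (weight is at least 53): on (a) the weight is 54, ≥ 53, so (a) meets the standard; on (b) the weight is 61, ≥ 53, so (b) meets the standard.
  Stage I.1 is satisfied; the onus moves to the provider.
At Stage I.2 the provider must meet a more-likely-than-not showing (weight is at least 53): on (c) the weight is 78 less the opposing 19 gives net 59, ≥ 53, so (c) meets the standard; on (d) the weight is 59 less the opposing 6 gives net 53, ≥ 53, so (d) meets the standard.
  Stage I.2 is satisfied; the onus moves to the patient.
At Stage I.3 the patient must meet any credible evidence (weight is at least 24): on (e) the weight is 35, which does reach 24, so (e) meets the standard.
  All elements met at the final stage.
With every stage satisfied, the patient prevails on this issue.
— Issue II —
Stage II.1 (patient, a heightened civil standard, weight is at least 70): (f) net 98−23=75 ≥ 70 — meets.
  All elements met. The burden passes to the provider.
Stage II.2 (provider, a production showing, weight exceeds 20): (g) net 43−23=20 ≤ 20 — fails.
  The provider does not carry Stage II.2.
The patient prevails on this issue.
Per-issue: Issue I → patient; Issue II → patient. The patient must prevail on every issue; overall, the patient prevails.

patient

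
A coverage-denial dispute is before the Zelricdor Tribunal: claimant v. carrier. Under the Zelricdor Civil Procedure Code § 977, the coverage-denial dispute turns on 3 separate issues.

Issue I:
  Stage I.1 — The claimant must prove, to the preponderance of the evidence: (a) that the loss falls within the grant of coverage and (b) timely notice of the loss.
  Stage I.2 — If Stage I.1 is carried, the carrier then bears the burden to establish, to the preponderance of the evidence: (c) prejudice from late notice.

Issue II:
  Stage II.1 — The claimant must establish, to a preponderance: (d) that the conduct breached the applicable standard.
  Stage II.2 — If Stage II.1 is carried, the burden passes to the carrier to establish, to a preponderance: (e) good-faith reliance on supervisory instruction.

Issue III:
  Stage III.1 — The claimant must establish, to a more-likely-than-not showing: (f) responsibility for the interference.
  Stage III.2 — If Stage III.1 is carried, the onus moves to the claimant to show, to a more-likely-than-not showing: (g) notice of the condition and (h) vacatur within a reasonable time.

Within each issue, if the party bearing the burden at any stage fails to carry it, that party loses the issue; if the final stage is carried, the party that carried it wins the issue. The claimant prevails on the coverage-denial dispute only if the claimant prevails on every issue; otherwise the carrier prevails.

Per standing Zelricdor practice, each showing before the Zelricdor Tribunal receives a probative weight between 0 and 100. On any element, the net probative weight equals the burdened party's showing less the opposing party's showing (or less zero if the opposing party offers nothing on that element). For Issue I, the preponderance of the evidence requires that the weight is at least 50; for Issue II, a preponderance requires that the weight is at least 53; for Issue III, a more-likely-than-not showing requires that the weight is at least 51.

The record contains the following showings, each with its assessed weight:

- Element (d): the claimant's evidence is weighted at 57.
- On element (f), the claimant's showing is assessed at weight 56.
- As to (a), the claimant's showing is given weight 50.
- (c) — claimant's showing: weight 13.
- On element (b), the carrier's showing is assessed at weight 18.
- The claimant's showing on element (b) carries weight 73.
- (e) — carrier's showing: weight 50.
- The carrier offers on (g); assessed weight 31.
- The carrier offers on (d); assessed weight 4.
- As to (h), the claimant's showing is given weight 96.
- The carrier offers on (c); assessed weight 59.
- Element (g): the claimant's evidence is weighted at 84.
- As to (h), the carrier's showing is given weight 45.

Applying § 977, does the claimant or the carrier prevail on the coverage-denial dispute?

— Issue I —
At Stage I.1 the claimant must meet the preponderance of the evidence (weight is at least 50): on (a) the weight is 50, ≥ 50, so (a) meets the standard; on (b) the weight is 73 less the opposing 18 gives net 55, ≥ 50, so (b) meets the standard.
  The claimant carries Stage I.1; the carrier now bears the burden.
At Stage I.2 the carrier must meet the preponderance of the evidence (weight is at least 50): on (c) the weight is 59 less the opposing 13 gives net 46, which does not reach 50, so (c) does not meet the standard.
  Not every element is met, so the carrier fails to carry Stage I.2.
So the claimant prevails on this issue.
— Issue II —
Stage II.1 — burden on claimant; standard: a preponderance (weight is at least 53).
    (d): 57 − 4 = 53 ≥ 53 [met]
  The claimant carries Stage II.1; the carrier now bears the burden.
Stage II.2 — burden on carrier; standard: a preponderance (weight is at least 53).
    (e): 50 < 53 [not met]
  Stage II.2 not carried; the carrier fails its burden.
The claimant prevails on this issue.
— Issue III —
At Stage III.1 the claimant must meet a more-likely-than-not showing (weight is at least 51): on (f) the weight is 56, ≥ 51, so (f) meets the standard.
  All elements met. The claimant retains the burden for Stage III.2.
At Stage III.2 the claimant must meet a more-likely-than-not showing (weight is at least 51): on (g) the weight is 84 less the opposing 31 gives net 53, which does reach 51, so (g) meets the standard; on (h) the weight is 96 less the opposing 45 gives net 51, ≥ 51, so (h) meets the standard.
  Stage III.2 carried; the final stage is satisfied.
All stages carried — the claimant prevails on this issue.
Per-issue: Issue I → claimant; Issue II → claimant; Issue III → claimant. The claimant must prevail on every issue; overall, the claimant prevails.

claimant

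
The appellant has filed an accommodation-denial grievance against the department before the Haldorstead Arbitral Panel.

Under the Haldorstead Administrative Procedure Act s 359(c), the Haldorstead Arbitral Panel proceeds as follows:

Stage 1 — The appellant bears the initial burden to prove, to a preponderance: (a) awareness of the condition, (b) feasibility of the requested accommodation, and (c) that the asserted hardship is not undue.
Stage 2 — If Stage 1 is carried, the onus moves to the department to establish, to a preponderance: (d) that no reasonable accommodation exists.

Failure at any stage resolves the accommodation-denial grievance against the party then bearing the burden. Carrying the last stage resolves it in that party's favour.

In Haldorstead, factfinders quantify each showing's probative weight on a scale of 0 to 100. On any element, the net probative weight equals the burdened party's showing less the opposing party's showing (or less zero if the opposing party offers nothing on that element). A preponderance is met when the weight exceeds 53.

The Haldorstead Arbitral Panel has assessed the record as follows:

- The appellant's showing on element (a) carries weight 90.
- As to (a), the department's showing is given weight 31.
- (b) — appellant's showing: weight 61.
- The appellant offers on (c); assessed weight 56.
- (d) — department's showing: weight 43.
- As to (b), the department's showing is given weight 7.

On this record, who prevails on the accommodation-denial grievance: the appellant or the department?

appellant

At Stage 1 the appellant must meet a preponderance (weight exceeds 53): on (a) the weight is 90 less the opposing 31 gives net 59, > 53, so (a) meets the standard; on (b) the weight is 61 less the opposing 7 gives net 54, > 53, so (b) meets the standard; on (c) the weight is 56, which does exceed 53, so (c) meets the standard.
  Stage 1 is satisfied; the onus moves to the department.
At Stage 2 the department must meet a preponderance (weight exceeds 53): on (d) the weight is 43, which does not exceed 53, so (d) does not meet the standard.
  Stage 2 not carried; the department fails its burden.
The appellant prevails.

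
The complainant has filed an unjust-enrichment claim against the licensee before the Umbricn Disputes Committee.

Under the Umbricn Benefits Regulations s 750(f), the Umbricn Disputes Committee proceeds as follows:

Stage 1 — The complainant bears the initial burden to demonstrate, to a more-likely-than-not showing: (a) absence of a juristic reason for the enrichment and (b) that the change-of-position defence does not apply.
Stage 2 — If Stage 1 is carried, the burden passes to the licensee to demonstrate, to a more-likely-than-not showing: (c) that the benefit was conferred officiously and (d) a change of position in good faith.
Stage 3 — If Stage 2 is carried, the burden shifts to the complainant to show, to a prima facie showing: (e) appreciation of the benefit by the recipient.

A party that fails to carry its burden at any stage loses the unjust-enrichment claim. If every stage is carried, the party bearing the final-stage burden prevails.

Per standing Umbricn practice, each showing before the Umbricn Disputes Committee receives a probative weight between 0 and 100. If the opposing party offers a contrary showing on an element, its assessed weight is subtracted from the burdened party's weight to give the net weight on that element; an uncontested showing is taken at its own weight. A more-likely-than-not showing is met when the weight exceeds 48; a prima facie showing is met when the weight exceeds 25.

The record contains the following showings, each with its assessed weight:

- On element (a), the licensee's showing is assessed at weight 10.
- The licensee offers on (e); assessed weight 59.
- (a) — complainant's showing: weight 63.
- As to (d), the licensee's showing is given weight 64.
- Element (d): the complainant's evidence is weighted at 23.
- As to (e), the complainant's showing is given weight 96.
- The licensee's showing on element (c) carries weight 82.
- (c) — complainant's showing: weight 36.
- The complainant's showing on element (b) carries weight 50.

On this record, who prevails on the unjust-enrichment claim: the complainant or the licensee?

Stage 1 — burden on complainant; standard: a more-likely-than-not showing (weight exceeds 48).
    (a): 63 − 10 = 53 > 48 [met]
    (b): 50 > 48 [met]
  All elements met. The burden passes to the licensee.
Stage 2 — burden on licensee; standard: a more-likely-than-not showing (weight exceeds 48).
    (c): 82 − 36 = 46 ≤ 48 [not met]
    (d): 64 − 23 = 41 ≤ 48 [not met]
  Stage 2 not carried; the licensee fails its burden.
So the complainant prevails.

complainant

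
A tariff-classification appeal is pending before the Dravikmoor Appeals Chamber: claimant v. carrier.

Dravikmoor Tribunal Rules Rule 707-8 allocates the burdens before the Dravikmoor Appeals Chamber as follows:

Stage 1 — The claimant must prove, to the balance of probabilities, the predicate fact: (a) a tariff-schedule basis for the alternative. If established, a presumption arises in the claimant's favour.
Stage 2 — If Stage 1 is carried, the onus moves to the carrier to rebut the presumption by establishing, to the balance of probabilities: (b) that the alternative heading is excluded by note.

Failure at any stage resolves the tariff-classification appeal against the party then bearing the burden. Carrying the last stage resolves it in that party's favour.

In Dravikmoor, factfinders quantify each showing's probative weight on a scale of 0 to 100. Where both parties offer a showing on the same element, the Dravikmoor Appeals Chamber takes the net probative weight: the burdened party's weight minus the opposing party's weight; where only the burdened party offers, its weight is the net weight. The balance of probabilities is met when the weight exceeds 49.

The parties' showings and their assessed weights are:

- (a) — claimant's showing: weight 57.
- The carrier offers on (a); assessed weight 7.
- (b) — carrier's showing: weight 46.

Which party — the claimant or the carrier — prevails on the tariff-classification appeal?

claimant

Stage 1 (claimant, the balance of probabilities, weight exceeds 49): (a) net 57−7=50 > 49 — meets.
  Stage 1 is satisfied; the onus moves to the carrier.
Stage 2 (carrier, the balance of probabilities, weight exceeds 49): (b) 46 ≤ 49 — fails.
  Stage 2 not carried; the carrier fails its burden.
The analysis ends at Stage 2; the claimant prevails.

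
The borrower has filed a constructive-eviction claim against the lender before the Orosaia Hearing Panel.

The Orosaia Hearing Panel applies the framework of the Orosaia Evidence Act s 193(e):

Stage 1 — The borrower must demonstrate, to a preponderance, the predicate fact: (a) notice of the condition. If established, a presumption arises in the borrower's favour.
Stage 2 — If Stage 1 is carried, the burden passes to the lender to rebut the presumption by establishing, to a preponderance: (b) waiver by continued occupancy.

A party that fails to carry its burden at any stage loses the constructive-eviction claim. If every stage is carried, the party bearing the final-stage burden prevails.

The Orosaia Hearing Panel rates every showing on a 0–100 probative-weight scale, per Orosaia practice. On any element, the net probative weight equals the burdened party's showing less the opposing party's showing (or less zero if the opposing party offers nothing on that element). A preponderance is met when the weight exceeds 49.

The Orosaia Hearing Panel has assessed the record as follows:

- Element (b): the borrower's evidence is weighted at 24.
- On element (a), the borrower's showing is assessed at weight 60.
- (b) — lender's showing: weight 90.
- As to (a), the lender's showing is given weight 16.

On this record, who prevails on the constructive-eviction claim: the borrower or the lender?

lender

Stage 1 (borrower, a preponderance, weight exceeds 49): (a) net 60−16=44 ≤ 49 — fails.
  The borrower does not carry Stage 1.
The analysis ends at Stage 1; the lender prevails.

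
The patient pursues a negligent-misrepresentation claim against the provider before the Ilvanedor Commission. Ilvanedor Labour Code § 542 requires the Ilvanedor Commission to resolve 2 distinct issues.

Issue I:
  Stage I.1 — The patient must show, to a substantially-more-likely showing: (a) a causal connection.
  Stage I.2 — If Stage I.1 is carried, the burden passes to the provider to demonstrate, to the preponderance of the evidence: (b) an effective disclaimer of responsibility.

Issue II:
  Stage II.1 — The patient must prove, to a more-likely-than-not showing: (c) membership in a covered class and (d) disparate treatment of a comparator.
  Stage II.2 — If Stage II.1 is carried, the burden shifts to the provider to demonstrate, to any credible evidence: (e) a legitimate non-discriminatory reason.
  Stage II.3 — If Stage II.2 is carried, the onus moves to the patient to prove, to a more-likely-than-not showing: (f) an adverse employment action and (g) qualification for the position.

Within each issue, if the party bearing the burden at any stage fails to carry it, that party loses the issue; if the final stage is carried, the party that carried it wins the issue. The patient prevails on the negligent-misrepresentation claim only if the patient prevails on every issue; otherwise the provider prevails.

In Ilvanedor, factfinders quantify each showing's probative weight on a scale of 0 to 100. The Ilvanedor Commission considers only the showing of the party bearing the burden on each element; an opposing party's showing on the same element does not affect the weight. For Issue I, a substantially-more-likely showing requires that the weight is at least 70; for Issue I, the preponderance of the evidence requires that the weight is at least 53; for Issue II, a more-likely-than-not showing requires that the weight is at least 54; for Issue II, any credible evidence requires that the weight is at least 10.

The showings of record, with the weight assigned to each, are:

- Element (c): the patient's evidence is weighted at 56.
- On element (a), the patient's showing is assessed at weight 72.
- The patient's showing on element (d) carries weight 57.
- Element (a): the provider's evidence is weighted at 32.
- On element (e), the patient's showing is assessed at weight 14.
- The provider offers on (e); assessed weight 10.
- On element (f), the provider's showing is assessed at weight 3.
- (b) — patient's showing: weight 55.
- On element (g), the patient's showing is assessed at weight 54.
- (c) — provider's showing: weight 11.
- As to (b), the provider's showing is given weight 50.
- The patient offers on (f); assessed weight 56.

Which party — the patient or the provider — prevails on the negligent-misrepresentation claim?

— Issue I —
Stage I.1 — burden on patient; standard: a substantially-more-likely showing (weight is at least 70).
    (a): 72 (provider's 32 disregarded) ≥ 70 [met]
  The patient carries Stage I.1; the provider now bears the burden.
Stage I.2 — burden on provider; standard: the preponderance of the evidence (weight is at least 53).
    (b): 50 (patient's 55 disregarded) < 53 [not met]
  Stage I.2 not carried; the provider fails its burden.
The patient prevails on this issue.
— Issue II —
Stage II.1 — burden on patient; standard: a more-likely-than-not showing (weight is at least 54).
    (c): 56 (provider's 11 disregarded) ≥ 54 [met]
    (d): 57 ≥ 54 [met]
  Stage II.1 carried; the burden shifts to the provider.
Stage II.2 — burden on provider; standard: any credible evidence (weight is at least 10).
    (e): 10 (patient's 14 disregarded) ≥ 10 [met]
  All elements met. The burden passes to the patient.
Stage II.3 — burden on patient; standard: a more-likely-than-not showing (weight is at least 54).
    (f): 56 (provider's 3 disregarded) ≥ 54 [met]
    (g): 54 ≥ 54 [met]
  The patient carries the last stage.
With every stage satisfied, the patient prevails on this issue.
Per-issue: Issue I → patient; Issue II → patient. The patient must prevail on every issue; overall, the patient prevails.

patient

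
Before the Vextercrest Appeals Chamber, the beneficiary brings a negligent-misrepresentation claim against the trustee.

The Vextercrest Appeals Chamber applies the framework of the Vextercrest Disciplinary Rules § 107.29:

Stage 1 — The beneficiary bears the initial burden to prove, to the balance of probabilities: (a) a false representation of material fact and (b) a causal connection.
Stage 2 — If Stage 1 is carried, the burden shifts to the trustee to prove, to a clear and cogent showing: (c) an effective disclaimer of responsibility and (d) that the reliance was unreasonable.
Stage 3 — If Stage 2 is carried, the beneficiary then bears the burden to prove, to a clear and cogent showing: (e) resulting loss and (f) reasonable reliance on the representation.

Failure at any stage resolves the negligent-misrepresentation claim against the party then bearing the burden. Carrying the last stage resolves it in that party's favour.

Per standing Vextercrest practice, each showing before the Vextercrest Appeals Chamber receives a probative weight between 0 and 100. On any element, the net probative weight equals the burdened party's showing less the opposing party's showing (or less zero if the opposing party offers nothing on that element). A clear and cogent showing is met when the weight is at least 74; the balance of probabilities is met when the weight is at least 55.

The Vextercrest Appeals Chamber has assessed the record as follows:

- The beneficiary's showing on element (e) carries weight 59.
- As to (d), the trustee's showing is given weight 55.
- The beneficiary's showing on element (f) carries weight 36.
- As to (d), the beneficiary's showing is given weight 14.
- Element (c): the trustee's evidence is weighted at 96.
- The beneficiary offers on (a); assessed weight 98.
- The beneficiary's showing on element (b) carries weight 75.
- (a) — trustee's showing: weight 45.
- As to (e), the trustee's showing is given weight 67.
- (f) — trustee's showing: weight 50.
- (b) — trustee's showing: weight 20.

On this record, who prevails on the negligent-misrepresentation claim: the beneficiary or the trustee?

trustee

At Stage 1 the beneficiary must meet the balance of probabilities (weight is at least 55): on (a) the weight is 98 less the opposing 45 gives net 53, < 55, so (a) does not meet the standard; on (b) the weight is 75 less the opposing 20 gives net 55, ≥ 55, so (b) meets the standard.
  Stage 1 not carried; the beneficiary fails its burden.
The trustee prevails.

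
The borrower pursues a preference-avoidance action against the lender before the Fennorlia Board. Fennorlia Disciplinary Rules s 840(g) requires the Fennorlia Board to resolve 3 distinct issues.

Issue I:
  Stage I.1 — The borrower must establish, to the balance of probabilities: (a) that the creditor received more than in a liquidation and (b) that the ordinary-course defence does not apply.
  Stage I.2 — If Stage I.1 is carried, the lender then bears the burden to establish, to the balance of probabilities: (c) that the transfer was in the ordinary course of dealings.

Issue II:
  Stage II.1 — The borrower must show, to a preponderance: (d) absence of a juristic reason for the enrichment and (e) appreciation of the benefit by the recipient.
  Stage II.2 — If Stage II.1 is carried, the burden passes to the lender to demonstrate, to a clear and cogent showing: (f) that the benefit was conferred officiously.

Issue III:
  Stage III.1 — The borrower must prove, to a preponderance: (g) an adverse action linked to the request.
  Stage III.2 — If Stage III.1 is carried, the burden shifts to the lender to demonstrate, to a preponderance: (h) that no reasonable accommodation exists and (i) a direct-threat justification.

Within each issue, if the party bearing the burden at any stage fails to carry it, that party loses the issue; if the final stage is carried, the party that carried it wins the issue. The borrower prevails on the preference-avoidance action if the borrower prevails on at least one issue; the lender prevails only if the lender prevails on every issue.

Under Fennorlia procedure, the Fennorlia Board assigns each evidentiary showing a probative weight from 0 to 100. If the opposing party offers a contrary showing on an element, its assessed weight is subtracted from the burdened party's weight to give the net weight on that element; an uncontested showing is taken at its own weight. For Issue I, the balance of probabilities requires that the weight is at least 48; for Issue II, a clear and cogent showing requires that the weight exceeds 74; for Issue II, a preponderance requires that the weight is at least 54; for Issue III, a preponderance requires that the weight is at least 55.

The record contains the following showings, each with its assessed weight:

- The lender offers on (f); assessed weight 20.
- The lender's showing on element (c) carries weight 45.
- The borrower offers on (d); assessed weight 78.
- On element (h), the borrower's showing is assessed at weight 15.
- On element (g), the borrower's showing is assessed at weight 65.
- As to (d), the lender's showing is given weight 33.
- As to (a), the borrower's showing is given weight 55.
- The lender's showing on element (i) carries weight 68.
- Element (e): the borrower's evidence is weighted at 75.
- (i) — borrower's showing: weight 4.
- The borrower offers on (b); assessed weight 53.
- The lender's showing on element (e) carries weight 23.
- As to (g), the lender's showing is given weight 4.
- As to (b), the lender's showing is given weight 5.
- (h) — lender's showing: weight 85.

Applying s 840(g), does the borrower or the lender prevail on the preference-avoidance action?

— Issue I —
Stage I.1 — burden on borrower; standard: the balance of probabilities (weight is at least 48).
    (a): 55 ≥ 48 [met]
    (b): 53 − 5 = 48 ≥ 48 [met]
  Stage I.1 is satisfied; the onus moves to the lender.
Stage I.2 — burden on lender; standard: the balance of probabilities (weight is at least 48).
    (c): 45 < 48 [not met]
  The lender does not carry Stage I.2.
The analysis ends at Stage I.2; the borrower prevails on this issue.
— Issue II —
Stage II.1 (borrower, a preponderance, weight is at least 54): (d) net 78−33=45 < 54 — fails; (e) net 75−23=52 < 54 — fails.
  Not every element is met, so the borrower fails to carry Stage II.1.
So the lender prevails on this issue.
— Issue III —
Stage III.1 (borrower, a preponderance, weight is at least 55): (g) net 65−4=61 ≥ 55 — meets.
  All elements met. The burden passes to the lender.
Stage III.2 (lender, a preponderance, weight is at least 55): (h) net 85−15=70 ≥ 55 — meets; (i) net 68−4=64 ≥ 55 — meets.
  Stage III.2 carried; the final stage is satisfied.
With every stage satisfied, the lender prevails on this issue.
Per-issue: Issue I → borrower; Issue II → lender; Issue III → lender. The borrower must prevail on at least one issue; overall, the borrower prevails.

borrower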